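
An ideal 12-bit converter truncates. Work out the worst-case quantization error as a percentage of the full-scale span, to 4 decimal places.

Truncating → worst-case error = 1 LSB = V_FS/2^12, so 100/4096 = 0.0244141 % of full scale.

0.0244 %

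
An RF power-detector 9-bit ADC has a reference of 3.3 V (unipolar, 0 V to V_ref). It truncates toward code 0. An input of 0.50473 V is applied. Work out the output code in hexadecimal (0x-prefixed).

code 0x4E (decimal 78)

Full-scale span = 3.3 V; LSB = 3.3/2^9 = 6.445 mV.
(V_in − V_low)/LSB = (0.50473 − 0) / 0.00644531 = 78.310.
Floor → code 78.
In hexadecimal (0x-prefixed): 0x4E.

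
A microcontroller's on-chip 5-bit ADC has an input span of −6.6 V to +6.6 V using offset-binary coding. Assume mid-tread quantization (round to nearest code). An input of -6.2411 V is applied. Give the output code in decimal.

LSB = 13.2 V / 32 = 412.500 mV.
(-6.2411 − (−6.6)) / 0.4125 = 0.870 LSBs.
round(0.870) = 1.

code 1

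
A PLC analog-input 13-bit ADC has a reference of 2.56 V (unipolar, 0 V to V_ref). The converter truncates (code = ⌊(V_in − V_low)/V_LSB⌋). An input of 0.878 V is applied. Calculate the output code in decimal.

With 8192 levels over 2.56 V, one step is 312.50 µV.
Input sits at 2809.600 steps above V_low.
Floor → code 2809.

code 2809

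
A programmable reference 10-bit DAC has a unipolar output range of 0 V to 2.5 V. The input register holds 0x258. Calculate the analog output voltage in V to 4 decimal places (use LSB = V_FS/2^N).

1.4648 V

LSB = 2.5 V / 2^10 = 2.441 mV.
Code 0x258 = 600 decimal.
V_out = 0 + 600 × 0.00244141 V = 1.46484 V.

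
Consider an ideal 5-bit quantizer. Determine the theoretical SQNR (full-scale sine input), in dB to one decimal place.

SNR ≈ 6.02·N + 1.76 dB = 6.02·5 + 1.76 = 31.86 dB.

31.9 dB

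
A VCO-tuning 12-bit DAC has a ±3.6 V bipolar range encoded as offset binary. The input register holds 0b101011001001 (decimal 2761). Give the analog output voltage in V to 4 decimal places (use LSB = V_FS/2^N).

LSB = 7.2 V / 2^12 = 1.758 mV.
Code 0b101011001001 = 2761 decimal.
V_out = (−3.6) + 2761 × 0.00175781 V = 1.25332 V.

1.2533 V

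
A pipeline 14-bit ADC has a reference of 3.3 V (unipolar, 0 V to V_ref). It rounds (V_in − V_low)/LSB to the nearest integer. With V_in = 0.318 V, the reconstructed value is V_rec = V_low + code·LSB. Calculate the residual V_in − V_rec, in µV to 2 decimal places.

-35.89 µV

One LSB is 3.3 V / 16384 = 201.42 µV.
Scaled input = 1578.8218 LSBs, so code = 1579.
Code 1579 maps back to 0 + 1579×0.000201416 V = 0.31803589 V.
Error = 0.318 − 0.31803589 = -3.58887e-05 V = -35.89 µV.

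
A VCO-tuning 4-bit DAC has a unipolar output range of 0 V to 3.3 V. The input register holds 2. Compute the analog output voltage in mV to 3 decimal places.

LSB = 3.3 V / 2^4 = 206.250 mV.
V_out = 0 + 2 × 0.20625 V = 0.4125 V.
= 412.500 mV.

412.500 mV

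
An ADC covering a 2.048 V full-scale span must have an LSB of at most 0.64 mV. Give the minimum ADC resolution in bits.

Number of steps required ≥ 2.048 V / 0.64 mV = 3200.00.
Need 2^N ≥ 3200.00; 2^11 = 2048, 2^12 = 4096.
Minimum N = 12.

12 bits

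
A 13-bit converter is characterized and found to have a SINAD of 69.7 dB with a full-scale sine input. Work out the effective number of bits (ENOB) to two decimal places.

11.29 bits

ENOB = (SINAD − 1.76) / 6.02 = (69.7 − 1.76)/6.02 = 11.286.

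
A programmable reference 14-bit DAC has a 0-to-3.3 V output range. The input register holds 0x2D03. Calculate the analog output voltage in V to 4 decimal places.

LSB = 3.3 V / 2^14 = 201.42 µV.
Code 0x2D03 = 11523 decimal.
V_out = 0 + 11523 × 0.000201416 V = 2.32092 V.

2.3209 V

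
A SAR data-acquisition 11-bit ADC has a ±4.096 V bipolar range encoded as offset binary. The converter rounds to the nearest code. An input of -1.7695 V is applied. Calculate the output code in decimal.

code 582

LSB = 8.192 V / 2048 = 4.000 mV.
(V_in − V_low)/LSB = (-1.7695 − (−4.096)) / 0.004 = 581.625.
Round → code 582.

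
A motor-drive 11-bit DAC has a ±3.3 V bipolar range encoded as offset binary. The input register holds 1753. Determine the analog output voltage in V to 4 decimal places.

2.3493 V

LSB = 6.6 V / 2^11 = 3.223 mV.
V_out = (−3.3) + 1753 × 0.00322266 V = 2.34932 V.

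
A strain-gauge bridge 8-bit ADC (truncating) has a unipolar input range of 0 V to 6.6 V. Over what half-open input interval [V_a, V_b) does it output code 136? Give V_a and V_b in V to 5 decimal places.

LSB = 6.6/2^8 = 25.781 mV.
V_a = V_low + 136·LSB = 3.50625 V; V_b = V_low + 137·LSB = 3.53203 V.

[3.50625 V, 3.53203 V)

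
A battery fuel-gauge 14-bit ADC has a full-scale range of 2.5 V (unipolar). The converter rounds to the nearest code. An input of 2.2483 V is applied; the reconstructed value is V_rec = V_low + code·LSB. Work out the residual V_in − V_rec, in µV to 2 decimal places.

LSB = 2.5/2^14 = 152.59 µV.
(V_in − V_low)/LSB = (2.2483 − 0)/0.000152588 = 14734.4589 → code 14734 (round).
Reconstructed: 2.24823 V.
Error = 2.2483 − 2.24823 = 7.00195e-05 V = 70.02 µV.

70.02 µV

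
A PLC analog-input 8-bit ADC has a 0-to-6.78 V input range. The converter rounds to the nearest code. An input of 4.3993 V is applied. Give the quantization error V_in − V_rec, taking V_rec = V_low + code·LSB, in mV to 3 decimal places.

LSB = 6.78/2^8 = 26.484 mV.
Scaled input = 166.1093 LSBs, so code = 166.
Reconstructed: 4.3964063 V.
V_in − V_rec = 0.00289375 V = 2.894 mV.

2.894 mV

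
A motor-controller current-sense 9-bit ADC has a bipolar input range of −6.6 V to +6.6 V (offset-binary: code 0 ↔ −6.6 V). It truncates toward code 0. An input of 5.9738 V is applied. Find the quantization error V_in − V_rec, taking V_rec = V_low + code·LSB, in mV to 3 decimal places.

18.331 mV

LSB = 13.2/2^9 = 25.781 mV.
(V_in − V_low)/LSB = (5.9738 − (−6.6))/0.0257812 = 487.7110 → code 487 (floor).
Code 487 maps back to (−6.6) + 487×0.0257812 V = 5.9554687 V.
Difference: 0.0183313 V → 18.331 mV.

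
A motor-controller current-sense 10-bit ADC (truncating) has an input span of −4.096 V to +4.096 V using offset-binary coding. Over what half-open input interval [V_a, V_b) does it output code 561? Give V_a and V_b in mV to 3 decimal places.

[392.000 mV, 400.000 mV)

LSB = 8.192/2^10 = 8.000 mV.
V_a = V_low + 561·LSB = 0.392 V; V_b = V_low + 562·LSB = 0.4 V.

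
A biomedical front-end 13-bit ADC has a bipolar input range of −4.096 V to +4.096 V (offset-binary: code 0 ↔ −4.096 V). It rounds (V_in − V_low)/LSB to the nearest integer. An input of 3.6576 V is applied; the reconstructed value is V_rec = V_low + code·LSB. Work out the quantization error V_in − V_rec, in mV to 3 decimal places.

-0.400 mV

Step size: 8.192 V ÷ 2^13 = 1.000 mV.
(V_in − V_low)/LSB = (3.6576 − (−4.096))/0.001 = 7753.6000 → code 7754 (round).
V_rec = (−4.096) + 7754·0.001 = 3.658 V.
Error = 3.6576 − 3.658 = -0.0004 V = -0.400 mV.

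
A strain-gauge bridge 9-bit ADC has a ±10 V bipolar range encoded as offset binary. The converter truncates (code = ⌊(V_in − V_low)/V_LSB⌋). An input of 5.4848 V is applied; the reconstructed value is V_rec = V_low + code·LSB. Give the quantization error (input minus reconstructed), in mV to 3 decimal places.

LSB = 20/2^9 = 39.062 mV.
Scaled input = 396.4109 LSBs, so code = 396.
Reconstructed: 5.46875 V.
Difference: 0.01605 V → 16.050 mV.

16.050 mV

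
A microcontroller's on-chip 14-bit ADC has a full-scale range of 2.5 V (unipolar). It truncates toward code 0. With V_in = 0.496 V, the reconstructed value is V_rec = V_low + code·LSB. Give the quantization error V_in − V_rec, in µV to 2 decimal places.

89.36 µV

Step size: 2.5 V ÷ 2^14 = 152.59 µV.
(V_in − V_low)/LSB = (0.496 − 0)/0.000152588 = 3250.5856 → code 3250 (floor).
Code 3250 maps back to 0 + 3250×0.000152588 V = 0.49591064 V.
V_in − V_rec = 8.93555e-05 V = 89.36 µV.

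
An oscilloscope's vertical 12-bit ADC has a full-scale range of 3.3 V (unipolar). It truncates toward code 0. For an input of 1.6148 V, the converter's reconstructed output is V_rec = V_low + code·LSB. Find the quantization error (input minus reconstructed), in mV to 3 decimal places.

0.249 mV

LSB = 3.3/2^12 = 0.806 mV.
(1.6148 − 0)/0.000805664 = 2004.3093; ⌊·⌋ gives code 2004.
Code 2004 maps back to 0 + 2004×0.000805664 V = 1.6145508 V.
Error = 1.6148 − 1.6145508 = 0.000249219 V = 0.249 mV.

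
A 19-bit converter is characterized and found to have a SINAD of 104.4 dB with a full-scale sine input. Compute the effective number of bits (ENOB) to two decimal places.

ENOB = (SINAD − 1.76) / 6.02 = (104.4 − 1.76)/6.02 = 17.050.

17.05 bits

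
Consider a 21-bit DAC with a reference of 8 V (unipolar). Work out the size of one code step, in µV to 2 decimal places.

Full-scale span = 8 V.
LSB = 8 / 2^21 = 8 / 2097152 = 3.8147e-06 V = 3.81 µV.

3.81 µV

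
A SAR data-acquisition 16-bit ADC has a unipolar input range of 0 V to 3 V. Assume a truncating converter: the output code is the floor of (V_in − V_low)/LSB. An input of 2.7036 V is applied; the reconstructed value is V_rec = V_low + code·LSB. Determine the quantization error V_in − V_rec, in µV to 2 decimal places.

LSB = 3/2^16 = 45.78 µV.
Scaled input = 59061.0432 LSBs, so code = 59061.
Reconstructed: 2.703598 V.
V_in − V_rec = 1.97754e-06 V = 1.98 µV.

1.98 µV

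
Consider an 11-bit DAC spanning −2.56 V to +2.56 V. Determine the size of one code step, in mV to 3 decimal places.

Full-scale span = 5.12 V.
LSB = 5.12 / 2^11 = 5.12 / 2048 = 0.0025 V = 2.500 mV.

2.500 mV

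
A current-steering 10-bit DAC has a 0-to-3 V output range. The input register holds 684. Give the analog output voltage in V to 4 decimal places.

2.0039 V

LSB = 3 V / 2^10 = 2.930 mV.
V_out = 0 + 684 × 0.00292969 V = 2.00391 V.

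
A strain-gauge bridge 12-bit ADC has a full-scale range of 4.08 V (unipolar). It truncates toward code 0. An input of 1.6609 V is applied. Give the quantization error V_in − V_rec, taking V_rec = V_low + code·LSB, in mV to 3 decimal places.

LSB = 4.08/2^12 = 0.996 mV.
Scaled input = 1667.4133 LSBs, so code = 1667.
Reconstructed: 1.6604883 V.
Difference: 0.000411719 V → 0.412 mV.

0.412 mV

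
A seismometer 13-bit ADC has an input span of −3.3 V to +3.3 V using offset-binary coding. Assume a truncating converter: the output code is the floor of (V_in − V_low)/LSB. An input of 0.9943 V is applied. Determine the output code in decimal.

With 8192 levels over 6.6 V, one step is 0.806 mV.
(V_in − V_low)/LSB = (0.9943 − (−3.3)) / 0.000805664 = 5330.137.
So the output code is 5330.

code 5330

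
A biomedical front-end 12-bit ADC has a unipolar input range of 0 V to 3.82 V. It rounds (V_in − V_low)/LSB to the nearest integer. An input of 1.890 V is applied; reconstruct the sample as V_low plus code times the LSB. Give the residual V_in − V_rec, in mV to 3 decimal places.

-0.415 mV

One LSB is 3.82 V / 4096 = 0.933 mV.
(1.890 − 0)/0.000932617 = 2026.5550; round gives code 2027.
Reconstructed: 1.890415 V.
Difference: -0.000415039 V → -0.415 mV.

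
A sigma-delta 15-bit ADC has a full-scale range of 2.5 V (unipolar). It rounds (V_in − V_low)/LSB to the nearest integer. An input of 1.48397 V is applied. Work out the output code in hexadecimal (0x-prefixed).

code 0x4BFB (decimal 19451)

Full-scale span = 2.5 V; LSB = 2.5/2^15 = 76.29 µV.
(V_in − V_low)/LSB = (1.48397 − 0) / 7.62939e-05 = 19450.692.
round(19450.692) = 19451.
In hexadecimal (0x-prefixed): 0x4BFB.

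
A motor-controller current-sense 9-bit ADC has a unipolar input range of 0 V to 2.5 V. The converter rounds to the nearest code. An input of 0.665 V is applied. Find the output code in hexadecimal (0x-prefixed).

code 0x88 (decimal 136)

With 512 levels over 2.5 V, one step is 4.883 mV.
Input sits at 136.192 steps above V_low.
round(136.192) = 136.
In hexadecimal (0x-prefixed): 0x88.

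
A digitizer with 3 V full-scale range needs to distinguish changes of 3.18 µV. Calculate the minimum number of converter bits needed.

20 bits

Number of steps required ≥ 3 V / 3.18 µV = 943396.23.
Need 2^N ≥ 943396.23; 2^19 = 524288, 2^20 = 1048576.
Minimum N = 20.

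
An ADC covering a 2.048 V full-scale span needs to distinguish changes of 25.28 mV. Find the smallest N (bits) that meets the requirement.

7 bits

Number of steps required ≥ 2.048 V / 25.28 mV = 81.01.
Need 2^N ≥ 81.01; 2^6 = 64, 2^7 = 128.
Minimum N = 7.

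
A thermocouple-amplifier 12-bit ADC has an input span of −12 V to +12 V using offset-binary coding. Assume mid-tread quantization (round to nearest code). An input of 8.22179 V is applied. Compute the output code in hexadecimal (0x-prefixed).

LSB = 24 V / 4096 = 5.859 mV.
(V_in − V_low)/LSB = (8.22179 − (−12)) / 0.00585938 = 3451.185.
round(3451.185) = 3451.
In hexadecimal (0x-prefixed): 0xD7B.

code 0xD7B (decimal 3451)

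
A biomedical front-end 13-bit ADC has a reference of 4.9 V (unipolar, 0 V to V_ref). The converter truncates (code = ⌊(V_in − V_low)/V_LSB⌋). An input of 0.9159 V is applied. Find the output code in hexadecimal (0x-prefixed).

Full-scale span = 4.9 V; LSB = 4.9/2^13 = 0.598 mV.
Input sits at 1531.235 steps above V_low.
So the output code is 1531.
In hexadecimal (0x-prefixed): 0x5FB.

code 0x5FB (decimal 1531)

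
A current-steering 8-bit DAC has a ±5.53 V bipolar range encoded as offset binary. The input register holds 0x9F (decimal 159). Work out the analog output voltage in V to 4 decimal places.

LSB = 11.06 V / 2^8 = 43.203 mV.
Code 0x9F = 159 decimal.
V_out = (−5.53) + 159 × 0.0432031 V = 1.3393 V.

1.3393 V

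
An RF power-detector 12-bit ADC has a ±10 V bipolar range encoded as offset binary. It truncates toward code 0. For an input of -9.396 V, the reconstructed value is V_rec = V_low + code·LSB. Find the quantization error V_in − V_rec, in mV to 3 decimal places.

Step size: 20 V ÷ 2^12 = 4.883 mV.
(-9.396 − (−10))/0.00488281 = 123.6992; ⌊·⌋ gives code 123.
Code 123 maps back to (−10) + 123×0.00488281 V = -9.3994141 V.
V_in − V_rec = 0.00341406 V = 3.414 mV.

3.414 mV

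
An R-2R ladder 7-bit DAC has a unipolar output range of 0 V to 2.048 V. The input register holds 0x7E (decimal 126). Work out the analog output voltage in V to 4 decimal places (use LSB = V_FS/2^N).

2.0160 V

LSB = 2.048 V / 2^7 = 16.000 mV.
Code 0x7E = 126 decimal.
V_out = 0 + 126 × 0.016 V = 2.016 V.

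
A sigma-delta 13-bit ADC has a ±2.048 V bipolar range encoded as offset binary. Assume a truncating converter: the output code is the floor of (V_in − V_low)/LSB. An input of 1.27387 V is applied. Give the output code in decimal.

LSB = 4.096 V / 8192 = 0.500 mV.
Input sits at 6643.740 steps above V_low.
Floor → code 6643.

code 6643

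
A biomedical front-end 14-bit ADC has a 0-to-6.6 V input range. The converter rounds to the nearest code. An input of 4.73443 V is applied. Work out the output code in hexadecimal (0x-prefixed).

code 0x2DE9 (decimal 11753)

LSB = 6.6 V / 16384 = 402.83 µV.
(4.73443 − 0) / 0.000402832 = 11752.864 LSBs.
round(11752.864) = 11753.
In hexadecimal (0x-prefixed): 0x2DE9.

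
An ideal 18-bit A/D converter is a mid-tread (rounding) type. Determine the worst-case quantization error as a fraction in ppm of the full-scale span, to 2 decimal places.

1.91 ppm

Rounding → worst-case error = ½ LSB = V_FS/2^19, so 1e+06/524288 = 1.90735 ppm of full scale.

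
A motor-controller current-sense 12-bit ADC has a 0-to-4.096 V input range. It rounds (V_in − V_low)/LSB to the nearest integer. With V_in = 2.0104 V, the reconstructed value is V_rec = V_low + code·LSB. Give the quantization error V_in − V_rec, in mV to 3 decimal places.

LSB = 4.096/2^12 = 1.000 mV.
(2.0104 − 0)/0.001 = 2010.4000; round gives code 2010.
Reconstructed: 2.01 V.
Error = 2.0104 − 2.01 = 0.0004 V = 0.400 mV.

0.400 mV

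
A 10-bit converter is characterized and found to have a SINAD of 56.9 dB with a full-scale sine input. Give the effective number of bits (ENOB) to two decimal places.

9.16 bits

ENOB = (SINAD − 1.76) / 6.02 = (56.9 − 1.76)/6.02 = 9.159.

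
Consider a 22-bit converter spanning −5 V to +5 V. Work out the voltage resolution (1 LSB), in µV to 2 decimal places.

Full-scale span = 10 V.
LSB = 10 / 2^22 = 10 / 4194304 = 2.38419e-06 V = 2.38 µV.

2.38 µV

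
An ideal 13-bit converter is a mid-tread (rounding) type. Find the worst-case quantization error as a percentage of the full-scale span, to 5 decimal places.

0.00610 %

Rounding → worst-case error = ½ LSB = V_FS/2^14, so 100/16384 = 0.00610352 % of full scale.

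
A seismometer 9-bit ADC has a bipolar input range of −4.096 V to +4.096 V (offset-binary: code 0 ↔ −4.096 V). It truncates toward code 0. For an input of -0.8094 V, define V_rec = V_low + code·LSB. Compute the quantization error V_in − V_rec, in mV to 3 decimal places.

6.600 mV

One LSB is 8.192 V / 512 = 16.000 mV.
(-0.8094 − (−4.096))/0.016 = 205.4125; ⌊·⌋ gives code 205.
Reconstructed: -0.816 V.
Error = -0.8094 − (−0.816) = 0.0066 V = 6.600 mV.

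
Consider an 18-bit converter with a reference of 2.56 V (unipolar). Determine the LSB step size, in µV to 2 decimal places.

Full-scale span = 2.56 V.
LSB = 2.56 / 2^18 = 2.56 / 262144 = 9.76563e-06 V = 9.77 µV.

9.77 µV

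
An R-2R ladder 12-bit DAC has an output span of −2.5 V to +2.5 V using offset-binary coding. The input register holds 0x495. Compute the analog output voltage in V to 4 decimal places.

LSB = 5 V / 2^12 = 1.221 mV.
Code 0x495 = 1173 decimal.
V_out = (−2.5) + 1173 × 0.0012207 V = -1.06812 V.

-1.0681 V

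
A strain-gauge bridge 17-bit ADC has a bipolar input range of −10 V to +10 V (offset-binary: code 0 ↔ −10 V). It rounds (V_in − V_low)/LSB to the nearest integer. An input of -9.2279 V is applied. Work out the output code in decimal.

code 5060

With 131072 levels over 20 V, one step is 152.59 µV.
(-9.2279 − (−10)) / 0.000152588 = 5060.035 LSBs.
Round → code 5060.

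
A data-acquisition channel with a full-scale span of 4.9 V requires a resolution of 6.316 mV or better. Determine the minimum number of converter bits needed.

Number of steps required ≥ 4.9 V / 6.316 mV = 775.81.
Need 2^N ≥ 775.81; 2^9 = 512, 2^10 = 1024.
Minimum N = 10.

10 bits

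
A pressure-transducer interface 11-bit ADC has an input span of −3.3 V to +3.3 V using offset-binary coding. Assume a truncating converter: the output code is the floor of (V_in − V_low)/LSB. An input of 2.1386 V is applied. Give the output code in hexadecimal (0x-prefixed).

With 2048 levels over 6.6 V, one step is 3.223 mV.
(V_in − V_low)/LSB = (2.1386 − (−3.3)) / 0.00322266 = 1687.614.
So the output code is 1687.
In hexadecimal (0x-prefixed): 0x697.

code 0x697 (decimal 1687)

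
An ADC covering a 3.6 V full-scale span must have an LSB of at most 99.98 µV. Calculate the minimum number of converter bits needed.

16 bits

Number of steps required ≥ 3.6 V / 99.98 µV = 36007.20.
Need 2^N ≥ 36007.20; 2^15 = 32768, 2^16 = 65536.
Minimum N = 16.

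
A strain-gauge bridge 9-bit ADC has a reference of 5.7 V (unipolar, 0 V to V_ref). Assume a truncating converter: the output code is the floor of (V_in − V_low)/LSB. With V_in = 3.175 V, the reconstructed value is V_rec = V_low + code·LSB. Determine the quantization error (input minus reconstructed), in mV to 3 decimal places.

2.148 mV

LSB = 5.7/2^9 = 11.133 mV.
(3.175 − 0)/0.0111328 = 285.1930; ⌊·⌋ gives code 285.
Code 285 maps back to 0 + 285×0.0111328 V = 3.1728516 V.
V_in − V_rec = 0.00214844 V = 2.148 mV.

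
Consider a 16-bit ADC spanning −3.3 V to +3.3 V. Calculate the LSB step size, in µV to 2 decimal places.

100.71 µV

Full-scale span = 6.6 V.
LSB = 6.6 / 2^16 = 6.6 / 65536 = 0.000100708 V = 100.71 µV.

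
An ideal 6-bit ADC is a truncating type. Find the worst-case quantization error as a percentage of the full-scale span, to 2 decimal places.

1.56 %

Truncating → worst-case error = 1 LSB = V_FS/2^6, so 100/64 = 1.5625 % of full scale.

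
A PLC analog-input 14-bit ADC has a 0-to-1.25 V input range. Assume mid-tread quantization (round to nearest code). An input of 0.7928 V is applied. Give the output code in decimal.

code 10391

With 16384 levels over 1.25 V, one step is 76.29 µV.
Input sits at 10391.388 steps above V_low.
So the output code is 10391.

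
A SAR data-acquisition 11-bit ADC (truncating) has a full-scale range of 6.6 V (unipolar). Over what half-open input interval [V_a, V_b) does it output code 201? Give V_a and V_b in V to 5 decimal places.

LSB = 6.6/2^11 = 3.223 mV.
V_a = V_low + 201·LSB = 0.647754 V; V_b = V_low + 202·LSB = 0.650977 V.

[0.64775 V, 0.65098 V)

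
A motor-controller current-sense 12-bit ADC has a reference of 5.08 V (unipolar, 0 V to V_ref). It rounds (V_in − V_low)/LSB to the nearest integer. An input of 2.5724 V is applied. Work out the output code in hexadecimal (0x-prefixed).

With 4096 levels over 5.08 V, one step is 1.240 mV.
(2.5724 − 0) / 0.00124023 = 2074.124 LSBs.
round(2074.124) = 2074.
In hexadecimal (0x-prefixed): 0x81A.

code 0x81A (decimal 2074)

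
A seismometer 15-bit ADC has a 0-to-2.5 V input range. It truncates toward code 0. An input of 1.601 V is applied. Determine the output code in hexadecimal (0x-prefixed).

With 32768 levels over 2.5 V, one step is 76.29 µV.
Input sits at 20984.627 steps above V_low.
Floor → code 20984.
In hexadecimal (0x-prefixed): 0x51F8.

code 0x51F8 (decimal 20984)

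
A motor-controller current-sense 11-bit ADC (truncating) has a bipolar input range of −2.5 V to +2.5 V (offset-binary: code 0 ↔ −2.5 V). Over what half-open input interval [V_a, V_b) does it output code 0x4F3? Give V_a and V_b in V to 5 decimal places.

LSB = 5/2^11 = 2.441 mV.
Code 0x4F3 = 1267 decimal.
V_a = V_low + 1267·LSB = 0.593262 V; V_b = V_low + 1268·LSB = 0.595703 V.

[0.59326 V, 0.59570 V)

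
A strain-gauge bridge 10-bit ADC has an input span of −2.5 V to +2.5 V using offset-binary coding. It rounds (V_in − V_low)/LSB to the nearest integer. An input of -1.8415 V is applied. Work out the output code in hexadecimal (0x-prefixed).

code 0x87 (decimal 135)

LSB = 5 V / 1024 = 4.883 mV.
Input sits at 134.861 steps above V_low.
So the output code is 135.
In hexadecimal (0x-prefixed): 0x87.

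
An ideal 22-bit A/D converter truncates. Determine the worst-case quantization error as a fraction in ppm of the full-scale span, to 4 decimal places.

Truncating → worst-case error = 1 LSB = V_FS/2^22, so 1e+06/4194304 = 0.238419 ppm of full scale.

0.2384 ppm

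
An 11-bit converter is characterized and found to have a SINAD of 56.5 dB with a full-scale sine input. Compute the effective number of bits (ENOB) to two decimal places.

ENOB = (SINAD − 1.76) / 6.02 = (56.5 − 1.76)/6.02 = 9.093.

9.09 bits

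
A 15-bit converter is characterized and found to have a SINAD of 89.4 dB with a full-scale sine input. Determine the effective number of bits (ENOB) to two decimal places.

ENOB = (SINAD − 1.76) / 6.02 = (89.4 − 1.76)/6.02 = 14.558.

14.56 bits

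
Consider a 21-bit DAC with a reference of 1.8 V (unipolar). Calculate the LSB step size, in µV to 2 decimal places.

Full-scale span = 1.8 V.
LSB = 1.8 / 2^21 = 1.8 / 2097152 = 8.58307e-07 V = 0.86 µV.

0.86 µV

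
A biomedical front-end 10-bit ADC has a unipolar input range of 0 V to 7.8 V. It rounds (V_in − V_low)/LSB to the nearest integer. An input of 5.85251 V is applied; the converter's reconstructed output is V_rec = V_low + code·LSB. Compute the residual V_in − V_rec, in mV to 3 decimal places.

Step size: 7.8 V ÷ 2^10 = 7.617 mV.
(5.85251 − 0)/0.00761719 = 768.3295; round gives code 768.
Reconstructed: 5.85 V.
Difference: 0.00251 V → 2.510 mV.

2.510 mV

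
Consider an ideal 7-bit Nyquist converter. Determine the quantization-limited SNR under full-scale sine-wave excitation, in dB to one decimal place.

SNR ≈ 6.02·N + 1.76 dB = 6.02·7 + 1.76 = 43.90 dB.

43.9 dB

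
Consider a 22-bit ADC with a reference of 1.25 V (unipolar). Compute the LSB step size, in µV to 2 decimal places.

0.30 µV

Full-scale span = 1.25 V.
LSB = 1.25 / 2^22 = 1.25 / 4194304 = 2.98023e-07 V = 0.30 µV.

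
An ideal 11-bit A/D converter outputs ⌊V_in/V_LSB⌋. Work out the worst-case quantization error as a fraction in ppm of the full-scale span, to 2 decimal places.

Truncating → worst-case error = 1 LSB = V_FS/2^11, so 1e+06/2048 = 488.281 ppm of full scale.

488.28 ppm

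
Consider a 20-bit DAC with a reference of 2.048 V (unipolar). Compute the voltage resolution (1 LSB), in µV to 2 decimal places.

Full-scale span = 2.048 V.
LSB = 2.048 / 2^20 = 2.048 / 1048576 = 1.95313e-06 V = 1.95 µV.

1.95 µV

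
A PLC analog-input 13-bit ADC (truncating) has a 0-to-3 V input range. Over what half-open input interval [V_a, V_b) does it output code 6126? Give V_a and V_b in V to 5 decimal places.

LSB = 3/2^13 = 366.21 µV.
V_a = V_low + 6126·LSB = 2.24341 V; V_b = V_low + 6127·LSB = 2.24377 V.

[2.24341 V, 2.24377 V)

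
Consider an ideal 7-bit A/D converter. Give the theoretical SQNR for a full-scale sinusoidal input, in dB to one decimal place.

SNR ≈ 6.02·N + 1.76 dB = 6.02·7 + 1.76 = 43.90 dB.

43.9 dB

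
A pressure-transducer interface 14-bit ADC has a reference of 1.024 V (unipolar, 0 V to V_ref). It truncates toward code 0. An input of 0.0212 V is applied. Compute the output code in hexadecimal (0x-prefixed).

code 0x153 (decimal 339)

LSB = 1.024 V / 16384 = 62.50 µV.
Input sits at 339.200 steps above V_low.
⌊·⌋(339.200) = 339.
In hexadecimal (0x-prefixed): 0x153.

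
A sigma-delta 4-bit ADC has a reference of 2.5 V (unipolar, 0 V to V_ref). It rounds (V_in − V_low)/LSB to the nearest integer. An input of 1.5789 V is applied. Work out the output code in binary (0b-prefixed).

code 0b1010 (decimal 10)

LSB = 2.5 V / 16 = 156.250 mV.
(1.5789 − 0) / 0.15625 = 10.105 LSBs.
So the output code is 10.
In binary (0b-prefixed): 0b1010.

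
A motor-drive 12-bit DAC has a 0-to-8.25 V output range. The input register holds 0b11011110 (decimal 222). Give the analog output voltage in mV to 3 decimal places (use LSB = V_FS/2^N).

447.144 mV

LSB = 8.25 V / 2^12 = 2.014 mV.
Code 0b11011110 = 222 decimal.
V_out = 0 + 222 × 0.00201416 V = 0.447144 V.
= 447.144 mV.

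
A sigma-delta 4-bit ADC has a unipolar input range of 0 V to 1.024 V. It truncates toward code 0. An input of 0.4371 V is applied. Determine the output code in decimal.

code 6

Full-scale span = 1.024 V; LSB = 1.024/2^4 = 64.000 mV.
Input sits at 6.830 steps above V_low.
Floor → code 6.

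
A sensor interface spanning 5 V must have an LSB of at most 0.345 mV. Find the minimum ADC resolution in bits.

Number of steps required ≥ 5 V / 0.345 mV = 14492.75.
Need 2^N ≥ 14492.75; 2^13 = 8192, 2^14 = 16384.
Minimum N = 14.

14 bits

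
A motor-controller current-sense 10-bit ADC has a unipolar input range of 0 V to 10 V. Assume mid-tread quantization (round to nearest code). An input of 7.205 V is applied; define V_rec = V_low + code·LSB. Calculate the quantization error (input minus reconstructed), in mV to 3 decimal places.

-2.031 mV

One LSB is 10 V / 1024 = 9.766 mV.
Scaled input = 737.7920 LSBs, so code = 738.
Reconstructed: 7.2070312 V.
Difference: -0.00203125 V → -2.031 mV.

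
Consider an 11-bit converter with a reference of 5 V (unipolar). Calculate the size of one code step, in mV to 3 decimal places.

Full-scale span = 5 V.
LSB = 5 / 2^11 = 5 / 2048 = 0.00244141 V = 2.441 mV.

2.441 mV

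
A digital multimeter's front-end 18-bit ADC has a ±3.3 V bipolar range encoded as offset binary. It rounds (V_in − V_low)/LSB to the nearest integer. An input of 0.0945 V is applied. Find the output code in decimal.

Full-scale span = 6.6 V; LSB = 6.6/2^18 = 25.18 µV.
Input sits at 134825.425 steps above V_low.
So the output code is 134825.

code 134825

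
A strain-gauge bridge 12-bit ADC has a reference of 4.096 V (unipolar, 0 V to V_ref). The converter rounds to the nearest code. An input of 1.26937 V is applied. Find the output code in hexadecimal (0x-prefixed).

code 0x4F5 (decimal 1269)

With 4096 levels over 4.096 V, one step is 1.000 mV.
Input sits at 1269.370 steps above V_low.
round(1269.370) = 1269.
In hexadecimal (0x-prefixed): 0x4F5.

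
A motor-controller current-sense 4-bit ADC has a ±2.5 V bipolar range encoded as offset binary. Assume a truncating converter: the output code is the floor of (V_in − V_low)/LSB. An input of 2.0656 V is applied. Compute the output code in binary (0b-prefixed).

With 16 levels over 5 V, one step is 312.500 mV.
Input sits at 14.610 steps above V_low.
⌊·⌋(14.610) = 14.
In binary (0b-prefixed): 0b1110.

code 0b1110 (decimal 14)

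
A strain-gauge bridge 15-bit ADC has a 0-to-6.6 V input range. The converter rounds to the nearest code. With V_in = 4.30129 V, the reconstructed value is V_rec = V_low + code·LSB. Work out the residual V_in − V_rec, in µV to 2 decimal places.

One LSB is 6.6 V / 32768 = 201.42 µV.
(V_in − V_low)/LSB = (4.30129 − 0)/0.000201416 = 21355.2531 → code 21355 (round).
Reconstructed: 4.301239 V.
V_in − V_rec = 5.09863e-05 V = 50.99 µV.

50.99 µV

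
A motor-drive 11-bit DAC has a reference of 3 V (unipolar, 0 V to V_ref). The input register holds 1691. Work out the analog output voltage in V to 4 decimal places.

2.4771 V

LSB = 3 V / 2^11 = 1.465 mV.
V_out = 0 + 1691 × 0.00146484 V = 2.47705 V.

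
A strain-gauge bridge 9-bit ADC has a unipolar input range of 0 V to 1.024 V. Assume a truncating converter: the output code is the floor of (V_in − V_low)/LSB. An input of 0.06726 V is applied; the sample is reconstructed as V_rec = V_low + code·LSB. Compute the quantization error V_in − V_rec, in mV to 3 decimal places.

1.260 mV

Step size: 1.024 V ÷ 2^9 = 2.000 mV.
(0.06726 − 0)/0.002 = 33.6300; ⌊·⌋ gives code 33.
Code 33 maps back to 0 + 33×0.002 V = 0.066 V.
V_in − V_rec = 0.00126 V = 1.260 mV.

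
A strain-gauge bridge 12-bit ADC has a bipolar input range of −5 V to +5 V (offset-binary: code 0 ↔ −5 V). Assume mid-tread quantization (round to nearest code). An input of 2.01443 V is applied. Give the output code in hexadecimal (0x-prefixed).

With 4096 levels over 10 V, one step is 2.441 mV.
(2.01443 − (−5)) / 0.00244141 = 2873.111 LSBs.
Round → code 2873.
In hexadecimal (0x-prefixed): 0xB39.

code 0xB39 (decimal 2873)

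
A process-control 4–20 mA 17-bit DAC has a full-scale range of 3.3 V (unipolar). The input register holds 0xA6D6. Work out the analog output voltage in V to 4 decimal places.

LSB = 3.3 V / 2^17 = 25.18 µV.
Code 0xA6D6 = 42710 decimal.
V_out = 0 + 42710 × 2.5177e-05 V = 1.07531 V.

1.0753 V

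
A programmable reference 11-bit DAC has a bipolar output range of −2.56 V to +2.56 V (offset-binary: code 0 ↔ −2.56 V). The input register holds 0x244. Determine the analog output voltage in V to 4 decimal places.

-1.1100 V

LSB = 5.12 V / 2^11 = 2.500 mV.
Code 0x244 = 580 decimal.
V_out = (−2.56) + 580 × 0.0025 V = -1.11 V.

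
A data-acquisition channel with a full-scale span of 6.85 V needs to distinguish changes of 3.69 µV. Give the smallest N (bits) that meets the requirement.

21 bits

Number of steps required ≥ 6.85 V / 3.69 µV = 1856368.56.
Need 2^N ≥ 1856368.56; 2^20 = 1048576, 2^21 = 2097152.
Minimum N = 21.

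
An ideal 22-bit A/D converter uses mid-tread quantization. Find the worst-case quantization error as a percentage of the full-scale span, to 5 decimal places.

0.00001 %

Rounding → worst-case error = ½ LSB = V_FS/2^23, so 100/8388608 = 1.19209e-05 % of full scale.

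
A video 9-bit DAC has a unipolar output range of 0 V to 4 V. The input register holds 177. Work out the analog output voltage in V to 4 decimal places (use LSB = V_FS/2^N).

1.3828 V

LSB = 4 V / 2^9 = 7.812 mV.
V_out = 0 + 177 × 0.0078125 V = 1.38281 V.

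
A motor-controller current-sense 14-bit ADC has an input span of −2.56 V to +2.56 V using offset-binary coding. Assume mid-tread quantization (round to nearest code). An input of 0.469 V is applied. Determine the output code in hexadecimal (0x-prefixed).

Full-scale span = 5.12 V; LSB = 5.12/2^14 = 312.50 µV.
(V_in − V_low)/LSB = (0.469 − (−2.56)) / 0.0003125 = 9692.800.
So the output code is 9693.
In hexadecimal (0x-prefixed): 0x25DD.

code 0x25DD (decimal 9693)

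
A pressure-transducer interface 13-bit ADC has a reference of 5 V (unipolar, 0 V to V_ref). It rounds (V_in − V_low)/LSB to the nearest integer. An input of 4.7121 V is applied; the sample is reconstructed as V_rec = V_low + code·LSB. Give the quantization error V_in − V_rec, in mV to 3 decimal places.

One LSB is 5 V / 8192 = 0.610 mV.
(V_in − V_low)/LSB = (4.7121 − 0)/0.000610352 = 7720.3046 → code 7720 (round).
Reconstructed: 4.7119141 V.
Difference: 0.000185938 V → 0.186 mV.

0.186 mV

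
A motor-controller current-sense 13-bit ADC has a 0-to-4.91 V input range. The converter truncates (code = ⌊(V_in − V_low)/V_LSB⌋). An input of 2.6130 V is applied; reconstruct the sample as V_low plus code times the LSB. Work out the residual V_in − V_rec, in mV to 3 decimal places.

0.367 mV

LSB = 4.91/2^13 = 0.599 mV.
(2.6130 − 0)/0.000599365 = 4359.6122; ⌊·⌋ gives code 4359.
Reconstructed: 2.6126331 V.
Error = 2.6130 − 2.6126331 = 0.000366943 V = 0.367 mV.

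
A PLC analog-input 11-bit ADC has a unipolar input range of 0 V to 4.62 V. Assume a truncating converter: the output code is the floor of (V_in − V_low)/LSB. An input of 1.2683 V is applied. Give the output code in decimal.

code 562

LSB = 4.62 V / 2048 = 2.256 mV.
Input sits at 562.225 steps above V_low.
Floor → code 562.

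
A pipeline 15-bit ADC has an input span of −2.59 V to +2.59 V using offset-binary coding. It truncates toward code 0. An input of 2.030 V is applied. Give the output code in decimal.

code 29225

LSB = 5.18 V / 32768 = 158.08 µV.
(V_in − V_low)/LSB = (2.030 − (−2.59)) / 0.000158081 = 29225.514.
So the output code is 29225.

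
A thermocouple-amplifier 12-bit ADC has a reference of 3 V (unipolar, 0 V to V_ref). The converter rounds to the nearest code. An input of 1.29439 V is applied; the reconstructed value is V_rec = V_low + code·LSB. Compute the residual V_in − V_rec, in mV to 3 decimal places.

0.201 mV

LSB = 3/2^12 = 0.732 mV.
Scaled input = 1767.2738 LSBs, so code = 1767.
Reconstructed: 1.2941895 V.
V_in − V_rec = 0.000200547 V = 0.201 mV.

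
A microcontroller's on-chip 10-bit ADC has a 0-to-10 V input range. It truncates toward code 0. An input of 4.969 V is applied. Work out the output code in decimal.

Full-scale span = 10 V; LSB = 10/2^10 = 9.766 mV.
(4.969 − 0) / 0.00976562 = 508.826 LSBs.
Floor → code 508.

code 508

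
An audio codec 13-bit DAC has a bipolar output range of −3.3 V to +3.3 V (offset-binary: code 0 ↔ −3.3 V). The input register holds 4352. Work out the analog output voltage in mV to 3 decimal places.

206.250 mV

LSB = 6.6 V / 2^13 = 0.806 mV.
V_out = (−3.3) + 4352 × 0.000805664 V = 0.20625 V.
= 206.250 mV.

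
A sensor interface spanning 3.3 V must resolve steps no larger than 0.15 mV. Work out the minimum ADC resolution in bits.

15 bits

Number of steps required ≥ 3.3 V / 0.15 mV = 22000.00.
Need 2^N ≥ 22000.00; 2^14 = 16384, 2^15 = 32768.
Minimum N = 15.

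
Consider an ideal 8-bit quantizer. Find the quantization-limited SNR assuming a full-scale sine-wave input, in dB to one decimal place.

SNR ≈ 6.02·N + 1.76 dB = 6.02·8 + 1.76 = 49.92 dB.

49.9 dB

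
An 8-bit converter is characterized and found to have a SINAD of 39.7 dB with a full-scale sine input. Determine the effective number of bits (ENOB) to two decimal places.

ENOB = (SINAD − 1.76) / 6.02 = (39.7 − 1.76)/6.02 = 6.302.

6.30 bits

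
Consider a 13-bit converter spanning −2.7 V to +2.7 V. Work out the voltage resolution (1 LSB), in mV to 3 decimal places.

Full-scale span = 5.4 V.
LSB = 5.4 / 2^13 = 5.4 / 8192 = 0.00065918 V = 0.659 mV.

0.659 mV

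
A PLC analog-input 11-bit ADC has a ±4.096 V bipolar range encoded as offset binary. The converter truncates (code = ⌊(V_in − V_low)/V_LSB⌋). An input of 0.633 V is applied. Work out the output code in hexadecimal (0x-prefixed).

With 2048 levels over 8.192 V, one step is 4.000 mV.
(V_in − V_low)/LSB = (0.633 − (−4.096)) / 0.004 = 1182.250.
Floor → code 1182.
In hexadecimal (0x-prefixed): 0x49E.

code 0x49E (decimal 1182)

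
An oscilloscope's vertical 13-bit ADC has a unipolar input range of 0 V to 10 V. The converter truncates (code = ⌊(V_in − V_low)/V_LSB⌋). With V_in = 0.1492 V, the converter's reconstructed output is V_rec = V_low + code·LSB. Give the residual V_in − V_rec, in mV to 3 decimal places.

0.274 mV

One LSB is 10 V / 8192 = 1.221 mV.
(V_in − V_low)/LSB = (0.1492 − 0)/0.0012207 = 122.2246 → code 122 (floor).
V_rec = 0 + 122·0.0012207 = 0.14892578 V.
Difference: 0.000274219 V → 0.274 mV.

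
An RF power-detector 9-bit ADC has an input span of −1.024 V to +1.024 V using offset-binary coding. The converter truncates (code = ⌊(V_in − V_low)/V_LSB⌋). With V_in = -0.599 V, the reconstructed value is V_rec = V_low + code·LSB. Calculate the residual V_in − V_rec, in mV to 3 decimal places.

1.000 mV

One LSB is 2.048 V / 512 = 4.000 mV.
(V_in − V_low)/LSB = (-0.599 − (−1.024))/0.004 = 106.2500 → code 106 (floor).
Code 106 maps back to (−1.024) + 106×0.004 V = -0.6 V.
Difference: 0.001 V → 1.000 mV.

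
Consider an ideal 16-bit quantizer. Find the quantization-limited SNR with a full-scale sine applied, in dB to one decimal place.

98.1 dB

SNR ≈ 6.02·N + 1.76 dB = 6.02·16 + 1.76 = 98.08 dB.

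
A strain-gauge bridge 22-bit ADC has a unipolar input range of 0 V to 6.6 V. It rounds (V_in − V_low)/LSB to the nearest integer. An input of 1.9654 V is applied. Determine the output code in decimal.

LSB = 6.6 V / 4194304 = 1.57 µV.
(V_in − V_low)/LSB = (1.9654 − 0) / 1.57356e-06 = 1249012.891.
Round → code 1249013.

code 1249013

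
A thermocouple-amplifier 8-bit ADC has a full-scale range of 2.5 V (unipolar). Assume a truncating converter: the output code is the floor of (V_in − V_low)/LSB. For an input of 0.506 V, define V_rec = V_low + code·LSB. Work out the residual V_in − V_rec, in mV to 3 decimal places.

One LSB is 2.5 V / 256 = 9.766 mV.
(V_in − V_low)/LSB = (0.506 − 0)/0.00976562 = 51.8144 → code 51 (floor).
V_rec = 0 + 51·0.00976562 = 0.49804688 V.
Error = 0.506 − 0.49804688 = 0.00795313 V = 7.953 mV.

7.953 mV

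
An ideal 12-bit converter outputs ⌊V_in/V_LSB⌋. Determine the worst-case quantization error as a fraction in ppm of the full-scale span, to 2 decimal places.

244.14 ppm

Truncating → worst-case error = 1 LSB = V_FS/2^12, so 1e+06/4096 = 244.141 ppm of full scale.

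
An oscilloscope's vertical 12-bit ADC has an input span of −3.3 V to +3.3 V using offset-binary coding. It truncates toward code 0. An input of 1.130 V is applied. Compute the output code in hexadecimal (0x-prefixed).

Full-scale span = 6.6 V; LSB = 6.6/2^12 = 1.611 mV.
(V_in − V_low)/LSB = (1.130 − (−3.3)) / 0.00161133 = 2749.285.
So the output code is 2749.
In hexadecimal (0x-prefixed): 0xABD.

code 0xABD (decimal 2749)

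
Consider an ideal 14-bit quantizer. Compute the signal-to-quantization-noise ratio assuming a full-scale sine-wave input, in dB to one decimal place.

86.0 dB

SNR ≈ 6.02·N + 1.76 dB = 6.02·14 + 1.76 = 86.04 dB.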